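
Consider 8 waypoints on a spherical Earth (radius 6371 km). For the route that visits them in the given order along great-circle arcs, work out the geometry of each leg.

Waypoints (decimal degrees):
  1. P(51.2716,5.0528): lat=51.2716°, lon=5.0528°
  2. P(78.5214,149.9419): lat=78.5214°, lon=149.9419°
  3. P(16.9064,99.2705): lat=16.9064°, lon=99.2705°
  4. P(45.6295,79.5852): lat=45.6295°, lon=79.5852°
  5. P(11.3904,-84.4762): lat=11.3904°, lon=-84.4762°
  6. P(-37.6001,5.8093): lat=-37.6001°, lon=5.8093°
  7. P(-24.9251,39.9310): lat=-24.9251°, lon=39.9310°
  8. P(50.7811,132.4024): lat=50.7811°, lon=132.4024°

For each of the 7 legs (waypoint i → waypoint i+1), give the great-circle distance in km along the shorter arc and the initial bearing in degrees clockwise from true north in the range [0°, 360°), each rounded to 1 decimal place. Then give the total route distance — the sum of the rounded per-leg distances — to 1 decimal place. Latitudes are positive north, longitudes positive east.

Leg 1: dist=5392.5 km, bearing=8.8°
Leg 2: dist=7346.4 km, bearing=234.1°
Leg 3: dist=3679.0 km, bearing=334.4°
Leg 4: dist=13476.6 km, bearing=341.7°
Leg 5: dist=10802.0 km, bearing=127.0°
Leg 6: dist=3511.2 km, bearing=76.3°
Leg 7: dist=12294.0 km, bearing=42.4°
Total: 56501.7 km

Leg 1: φ1=0.8948582, φ2=1.3704570, Δφ=0.4755987, Δλ=2.5287918 rad; a=sin²(Δφ/2)+cosφ1·cosφ2·sin²(Δλ/2)=0.1686649616; c=2·atan2(√a, √(1-a))=0.846417887; dist=6371·c=5392.528 ≈ 5392.5 km; running total=5392.5 km
Leg 1 bearing: y=sinΔλ·cosφ2=0.11445812, x=cosφ1·sinφ2-sinφ1·cosφ2·cosΔλ=0.74011331; θ=atan2(y, x)=8.7911° ≈ 8.8°
Leg 2: φ1=1.3704570, φ2=0.2950723, Δφ=-1.0753846, Δλ=-0.8843828 rad; a=sin²(Δφ/2)+cosφ1·cosφ2·sin²(Δλ/2)=0.2971686581; c=2·atan2(√a, √(1-a))=1.153092594; dist=6371·c=7346.353 ≈ 7346.4 km; running total=12738.9 km
Leg 2 bearing: y=sinΔλ·cosφ2=-0.74009310, x=cosφ1·sinφ2-sinφ1·cosφ2·cosΔλ=-0.53637672; θ=atan2(y, x)=-125.9324° <0 so +360° → 234.0676° ≈ 234.1°
Leg 3: φ1=0.2950723, φ2=0.7963850, Δφ=0.5013127, Δλ=-0.3435733 rad; a=sin²(Δφ/2)+cosφ1·cosφ2·sin²(Δλ/2)=0.0810750652; c=2·atan2(√a, √(1-a))=0.577463776; dist=6371·c=3679.022 ≈ 3679.0 km; running total=16417.9 km
Leg 3 bearing: y=sinΔλ·cosφ2=-0.23556024, x=cosφ1·sinφ2-sinφ1·cosφ2·cosΔλ=0.49246215; θ=atan2(y, x)=-25.5633° <0 so +360° → 334.4367° ≈ 334.4°
Leg 4: φ1=0.7963850, φ2=0.1988000, Δφ=-0.5975850, Δλ=-2.8634116 rad; a=sin²(Δφ/2)+cosφ1·cosφ2·sin²(Δλ/2)=0.7589969287; c=2·atan2(√a, √(1-a))=2.115300296; dist=6371·c=13476.578 ≈ 13476.6 km; running total=29894.5 km
Leg 4 bearing: y=sinΔλ·cosφ2=-0.26919849, x=cosφ1·sinφ2-sinφ1·cosφ2·cosΔλ=0.81192028; θ=atan2(y, x)=-18.3433° <0 so +360° → 341.6567° ≈ 341.7°
Leg 5: φ1=0.1988000, φ2=-0.6562455, Δφ=-0.8550455, Δλ=1.5757792 rad; a=sin²(Δφ/2)+cosφ1·cosφ2·sin²(Δλ/2)=0.5621849308; c=2·atan2(√a, √(1-a))=1.695489064; dist=6371·c=10801.961 ≈ 10802.0 km; running total=40696.5 km
Leg 5 bearing: y=sinΔλ·cosφ2=0.79227874, x=cosφ1·sinφ2-sinφ1·cosφ2·cosΔλ=-0.59734959; θ=atan2(y, x)=127.0150° ≈ 127.0°
Leg 6: φ1=-0.6562455, φ2=-0.4350251, Δφ=0.2212205, Δλ=0.5955360 rad; a=sin²(Δφ/2)+cosφ1·cosφ2·sin²(Δλ/2)=0.0740299575; c=2·atan2(√a, √(1-a))=0.551117122; dist=6371·c=3511.167 ≈ 3511.2 km; running total=44207.7 km
Leg 6 bearing: y=sinΔλ·cosφ2=0.50870516, x=cosφ1·sinφ2-sinφ1·cosφ2·cosΔλ=0.12416583; θ=atan2(y, x)=76.2833° ≈ 76.3°
Leg 7: φ1=-0.4350251, φ2=0.8862974, Δφ=1.3213225, Δλ=1.6139304 rad; a=sin²(Δφ/2)+cosφ1·cosφ2·sin²(Δλ/2)=0.6756122636; c=2·atan2(√a, √(1-a))=1.929674959; dist=6371·c=12293.959 ≈ 12294.0 km; running total=56501.7 km
Leg 7 bearing: y=sinΔλ·cosφ2=0.63169679, x=cosφ1·sinφ2-sinφ1·cosφ2·cosΔλ=0.69108646; θ=atan2(y, x)=42.4293° ≈ 42.4°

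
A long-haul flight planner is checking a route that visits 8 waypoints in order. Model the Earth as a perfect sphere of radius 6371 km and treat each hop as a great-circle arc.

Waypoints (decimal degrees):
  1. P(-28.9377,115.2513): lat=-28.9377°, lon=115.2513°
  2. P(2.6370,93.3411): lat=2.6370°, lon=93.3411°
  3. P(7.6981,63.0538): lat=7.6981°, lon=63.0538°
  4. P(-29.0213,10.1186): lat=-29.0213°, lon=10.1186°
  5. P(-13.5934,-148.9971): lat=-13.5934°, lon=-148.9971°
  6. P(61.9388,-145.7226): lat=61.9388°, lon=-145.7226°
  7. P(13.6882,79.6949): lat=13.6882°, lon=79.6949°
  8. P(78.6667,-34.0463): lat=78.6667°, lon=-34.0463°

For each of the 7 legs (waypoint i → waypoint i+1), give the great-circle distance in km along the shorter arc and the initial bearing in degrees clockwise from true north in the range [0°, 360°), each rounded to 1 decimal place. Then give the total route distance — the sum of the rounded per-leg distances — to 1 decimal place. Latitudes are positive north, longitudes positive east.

Leg 1: φ1=-0.5050581, φ2=0.0460243, Δφ=0.5510825, Δλ=-0.3824051 rad; a=sin²(Δφ/2)+cosφ1·cosφ2·sin²(Δλ/2)=0.1055933989; c=2·atan2(√a, √(1-a))=0.661920634; dist=6371·c=4217.096 ≈ 4217.1 km; running total=4217.1 km
Leg 1 bearing: y=sinΔλ·cosφ2=-0.37275781, x=cosφ1·sinφ2-sinφ1·cosφ2·cosΔλ=0.48869760; θ=atan2(y, x)=-37.3349° <0 so +360° → 322.6651° ≈ 322.7°
Leg 2: φ1=0.0460243, φ2=0.1343572, Δφ=0.0883329, Δλ=-0.5286131 rad; a=sin²(Δφ/2)+cosφ1·cosφ2·sin²(Δλ/2)=0.0695090476; c=2·atan2(√a, √(1-a))=0.533599329; dist=6371·c=3399.561 ≈ 3399.6 km; running total=7616.7 km
Leg 2 bearing: y=sinΔλ·cosφ2=-0.49979098, x=cosφ1·sinφ2-sinφ1·cosφ2·cosΔλ=0.09444120; θ=atan2(y, x)=-79.2995° <0 so +360° → 280.7005° ≈ 280.7°
Leg 3: φ1=0.1343572, φ2=-0.5065172, Δφ=-0.6408744, Δλ=-0.9238935 rad; a=sin²(Δφ/2)+cosφ1·cosφ2·sin²(Δλ/2)=0.2713475096; c=2·atan2(√a, √(1-a))=1.095833959; dist=6371·c=6981.558 ≈ 6981.6 km; running total=14598.3 km
Leg 3 bearing: y=sinΔλ·cosφ2=-0.69776275, x=cosφ1·sinφ2-sinφ1·cosφ2·cosΔλ=-0.55136132; θ=atan2(y, x)=-128.3152° <0 so +360° → 231.6848° ≈ 231.7°
Leg 4: φ1=-0.5065172, φ2=-0.2372496, Δφ=0.2692677, Δλ=-2.7770929 rad; a=sin²(Δφ/2)+cosφ1·cosφ2·sin²(Δλ/2)=0.8400419489; c=2·atan2(√a, √(1-a))=2.318673392; dist=6371·c=14772.268 ≈ 14772.3 km; running total=29370.6 km
Leg 4 bearing: y=sinΔλ·cosφ2=-0.34649625, x=cosφ1·sinφ2-sinφ1·cosφ2·cosΔλ=-0.64608532; θ=atan2(y, x)=-151.7953° <0 so +360° → 208.2047° ≈ 208.2°
Leg 5: φ1=-0.2372496, φ2=1.0810360, Δφ=1.3182856, Δλ=0.0571508 rad; a=sin²(Δφ/2)+cosφ1·cosφ2·sin²(Δλ/2)=0.3754553224; c=2·atan2(√a, √(1-a))=1.319056468; dist=6371·c=8403.709 ≈ 8403.7 km; running total=37774.3 km
Leg 5 bearing: y=sinΔλ·cosφ2=0.02686993, x=cosφ1·sinφ2-sinφ1·cosφ2·cosΔλ=0.96810769; θ=atan2(y, x)=1.5898° ≈ 1.6°
Leg 6: φ1=1.0810360, φ2=0.2389042, Δφ=-0.8421318, Δλ=3.9342776 rad; a=sin²(Δφ/2)+cosφ1·cosφ2·sin²(Δλ/2)=0.5560009906; c=2·atan2(√a, √(1-a))=1.683033807; dist=6371·c=10722.608 ≈ 10722.6 km; running total=48496.9 km
Leg 6 bearing: y=sinΔλ·cosφ2=-0.69201133, x=cosφ1·sinφ2-sinφ1·cosφ2·cosΔλ=0.71314506; θ=atan2(y, x)=-44.1383° <0 so +360° → 315.8617° ≈ 315.9°
Leg 7: φ1=0.2389042, φ2=1.3729929, Δφ=1.1340888, Δλ=-1.9851584 rad; a=sin²(Δφ/2)+cosφ1·cosφ2·sin²(Δλ/2)=0.4224238339; c=2·atan2(√a, √(1-a))=1.415014676; dist=6371·c=9015.058 ≈ 9015.1 km; running total=57512.0 km
Leg 7 bearing: y=sinΔλ·cosφ2=-0.17988554, x=cosφ1·sinφ2-sinφ1·cosφ2·cosΔλ=0.97137477; θ=atan2(y, x)=-10.4916° <0 so +360° → 349.5084° ≈ 349.5°

Leg 1: dist=4217.1 km, bearing=322.7°
Leg 2: dist=3399.6 km, bearing=280.7°
Leg 3: dist=6981.6 km, bearing=231.7°
Leg 4: dist=14772.3 km, bearing=208.2°
Leg 5: dist=8403.7 km, bearing=1.6°
Leg 6: dist=10722.6 km, bearing=315.9°
Leg 7: dist=9015.1 km, bearing=349.5°
Total: 57512.0 km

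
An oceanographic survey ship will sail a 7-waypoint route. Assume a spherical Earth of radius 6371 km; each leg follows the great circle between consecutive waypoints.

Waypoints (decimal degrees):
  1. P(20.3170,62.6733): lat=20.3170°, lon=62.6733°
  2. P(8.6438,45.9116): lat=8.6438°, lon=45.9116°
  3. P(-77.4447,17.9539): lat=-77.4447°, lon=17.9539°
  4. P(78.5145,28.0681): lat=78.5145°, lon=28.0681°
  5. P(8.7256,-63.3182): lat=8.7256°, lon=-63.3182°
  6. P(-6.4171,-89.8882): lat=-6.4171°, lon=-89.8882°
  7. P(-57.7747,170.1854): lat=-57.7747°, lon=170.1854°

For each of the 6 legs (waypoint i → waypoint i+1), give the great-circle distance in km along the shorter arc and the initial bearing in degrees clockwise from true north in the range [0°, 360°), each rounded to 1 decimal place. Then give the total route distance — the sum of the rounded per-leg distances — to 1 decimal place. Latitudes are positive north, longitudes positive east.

Leg 1: dist=2219.5 km, bearing=236.6°
Leg 2: dist=9732.7 km, bearing=185.9°
Leg 3: dist=17352.4 km, bearing=4.9°
Leg 4: dist=9087.5 km, bearing=273.1°
Leg 5: dist=3392.5 km, bearing=241.1°
Leg 6: dist=9987.1 km, bearing=211.7°
Total: 51771.7 km

Leg 1: φ1=0.3545985, φ2=0.1508628, Δφ=-0.2037358, Δλ=-0.2925469 rad; a=sin²(Δφ/2)+cosφ1·cosφ2·sin²(Δλ/2)=0.0300370370; c=2·atan2(√a, √(1-a))=0.348383071; dist=6371·c=2219.549 ≈ 2219.5 km; running total=2219.5 km
Leg 1 bearing: y=sinΔλ·cosφ2=-0.28511618, x=cosφ1·sinφ2-sinφ1·cosφ2·cosΔλ=-0.18774455; θ=atan2(y, x)=-123.3643° <0 so +360° → 236.6357° ≈ 236.6°
Leg 2: φ1=0.1508628, φ2=-1.3516650, Δφ=-1.5025278, Δλ=-0.4879539 rad; a=sin²(Δφ/2)+cosφ1·cosφ2·sin²(Δλ/2)=0.4784330392; c=2·atan2(√a, √(1-a))=1.527649019; dist=6371·c=9732.652 ≈ 9732.7 km; running total=11952.2 km
Leg 2 bearing: y=sinΔλ·cosφ2=-0.10191284, x=cosφ1·sinφ2-sinφ1·cosφ2·cosΔλ=-0.99385775; θ=atan2(y, x)=-174.1452° <0 so +360° → 185.8548° ≈ 185.9°
Leg 3: φ1=-1.3516650, φ2=1.3703365, Δφ=2.7220015, Δλ=0.1765261 rad; a=sin²(Δφ/2)+cosφ1·cosφ2·sin²(Δλ/2)=0.9569641272; c=2·atan2(√a, √(1-a))=2.723655772; dist=6371·c=17352.411 ≈ 17352.4 km; running total=29304.6 km
Leg 3 bearing: y=sinΔλ·cosφ2=0.03496759, x=cosφ1·sinφ2-sinφ1·cosφ2·cosΔλ=0.40436668; θ=atan2(y, x)=4.9424° ≈ 4.9°
Leg 4: φ1=1.3703365, φ2=0.1522904, Δφ=-1.2180461, Δλ=-1.5949918 rad; a=sin²(Δφ/2)+cosφ1·cosφ2·sin²(Δλ/2)=0.4280484677; c=2·atan2(√a, √(1-a))=1.426391917; dist=6371·c=9087.543 ≈ 9087.5 km; running total=38392.1 km
Leg 4 bearing: y=sinΔλ·cosφ2=-0.98813689, x=cosφ1·sinφ2-sinφ1·cosφ2·cosΔλ=0.05364126; θ=atan2(y, x)=-86.8927° <0 so +360° → 273.1073° ≈ 273.1°
Leg 5: φ1=0.1522904, φ2=-0.1119995, Δφ=-0.2642900, Δλ=-0.4637340 rad; a=sin²(Δφ/2)+cosφ1·cosφ2·sin²(Δλ/2)=0.0692284276; c=2·atan2(√a, √(1-a))=0.532494874; dist=6371·c=3392.525 ≈ 3392.5 km; running total=41784.6 km
Leg 5 bearing: y=sinΔλ·cosφ2=-0.44448840, x=cosφ1·sinφ2-sinφ1·cosφ2·cosΔλ=-0.24530283; θ=atan2(y, x)=-118.8933° <0 so +360° → 241.1067° ≈ 241.1°
Leg 6: φ1=-0.1119995, φ2=-1.0083587, Δφ=-0.8963592, Δλ=4.5391406 rad; a=sin²(Δφ/2)+cosφ1·cosφ2·sin²(Δλ/2)=0.4983991808; c=2·atan2(√a, √(1-a))=1.567594683; dist=6371·c=9987.146 ≈ 9987.1 km; running total=51771.7 km
Leg 6 bearing: y=sinΔλ·cosφ2=-0.52526713, x=cosφ1·sinφ2-sinφ1·cosφ2·cosΔλ=-0.85093137; θ=atan2(y, x)=-148.3136° <0 so +360° → 211.6864° ≈ 211.7°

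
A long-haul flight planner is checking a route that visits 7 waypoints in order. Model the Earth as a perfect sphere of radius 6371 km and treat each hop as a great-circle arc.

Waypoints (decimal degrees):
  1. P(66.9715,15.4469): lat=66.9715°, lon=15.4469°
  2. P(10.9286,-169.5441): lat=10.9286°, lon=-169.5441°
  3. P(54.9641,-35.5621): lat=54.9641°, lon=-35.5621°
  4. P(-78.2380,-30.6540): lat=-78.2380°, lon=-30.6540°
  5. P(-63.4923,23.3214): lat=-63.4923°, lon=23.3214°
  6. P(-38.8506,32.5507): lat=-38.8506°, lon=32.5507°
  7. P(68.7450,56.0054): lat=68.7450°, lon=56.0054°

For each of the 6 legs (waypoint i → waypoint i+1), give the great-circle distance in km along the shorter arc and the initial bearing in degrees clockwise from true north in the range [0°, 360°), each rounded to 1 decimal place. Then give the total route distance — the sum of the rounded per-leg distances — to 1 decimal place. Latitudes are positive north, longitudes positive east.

Leg 1: φ1=1.1688732, φ2=0.1907401, Δφ=-0.9781331, Δλ=-3.2287020 rad; a=sin²(Δφ/2)+cosφ1·cosφ2·sin²(Δλ/2)=0.6040802574; c=2·atan2(√a, √(1-a))=1.780490227; dist=6371·c=11343.503 ≈ 11343.5 km; running total=11343.5 km
Leg 1 bearing: y=sinΔλ·cosφ2=0.08542146, x=cosφ1·sinφ2-sinφ1·cosφ2·cosΔλ=0.97435742; θ=atan2(y, x)=5.0103° ≈ 5.0°
Leg 2: φ1=0.1907401, φ2=0.9593045, Δφ=0.7685645, Δλ=2.3384270 rad; a=sin²(Δφ/2)+cosφ1·cosφ2·sin²(Δλ/2)=0.6181024976; c=2·atan2(√a, √(1-a))=1.809254794; dist=6371·c=11526.762 ≈ 11526.8 km; running total=22870.3 km
Leg 2 bearing: y=sinΔλ·cosφ2=0.41309075, x=cosφ1·sinφ2-sinφ1·cosφ2·cosΔλ=0.87952444; θ=atan2(y, x)=25.1583° ≈ 25.2°
Leg 3: φ1=0.9593045, φ2=-1.3655107, Δφ=-2.3248152, Δλ=0.0856625 rad; a=sin²(Δφ/2)+cosφ1·cosφ2·sin²(Δλ/2)=0.8425014672; c=2·atan2(√a, √(1-a))=2.325404053; dist=6371·c=14815.149 ≈ 14815.1 km; running total=37685.4 km
Leg 3 bearing: y=sinΔλ·cosφ2=0.01744068, x=cosφ1·sinφ2-sinφ1·cosφ2·cosΔλ=-0.72833152; θ=atan2(y, x)=178.6283° ≈ 178.6°
Leg 4: φ1=-1.3655107, φ2=-1.1081497, Δφ=0.2573610, Δλ=0.9420484 rad; a=sin²(Δφ/2)+cosφ1·cosφ2·sin²(Δλ/2)=0.0352034336; c=2·atan2(√a, √(1-a))=0.377488879; dist=6371·c=2404.982 ≈ 2405.0 km; running total=40090.4 km
Leg 4 bearing: y=sinΔλ·cosφ2=0.36096624, x=cosφ1·sinφ2-sinφ1·cosφ2·cosΔλ=0.07456527; θ=atan2(y, x)=78.3285° ≈ 78.3°
Leg 5: φ1=-1.1081497, φ2=-0.6780709, Δφ=0.4300788, Δλ=0.1610817 rad; a=sin²(Δφ/2)+cosφ1·cosφ2·sin²(Δλ/2)=0.0477834066; c=2·atan2(√a, √(1-a))=0.440747111; dist=6371·c=2808.000 ≈ 2808.0 km; running total=42898.4 km
Leg 5 bearing: y=sinΔλ·cosφ2=0.12490607, x=cosφ1·sinφ2-sinφ1·cosφ2·cosΔλ=0.40792044; θ=atan2(y, x)=17.0247° ≈ 17.0°
Leg 6: φ1=-0.6780709, φ2=1.1998266, Δφ=1.8778975, Δλ=0.4093617 rad; a=sin²(Δφ/2)+cosφ1·cosφ2·sin²(Δλ/2)=0.6628118639; c=2·atan2(√a, √(1-a))=1.902467661; dist=6371·c=12120.621 ≈ 12120.6 km; running total=55019.0 km
Leg 6 bearing: y=sinΔλ·cosφ2=0.14429137, x=cosφ1·sinφ2-sinφ1·cosφ2·cosΔλ=0.93442452; θ=atan2(y, x)=8.7781° ≈ 8.8°

Leg 1: dist=11343.5 km, bearing=5.0°
Leg 2: dist=11526.8 km, bearing=25.2°
Leg 3: dist=14815.1 km, bearing=178.6°
Leg 4: dist=2405.0 km, bearing=78.3°
Leg 5: dist=2808.0 km, bearing=17.0°
Leg 6: dist=12120.6 km, bearing=8.8°
Total: 55019.0 km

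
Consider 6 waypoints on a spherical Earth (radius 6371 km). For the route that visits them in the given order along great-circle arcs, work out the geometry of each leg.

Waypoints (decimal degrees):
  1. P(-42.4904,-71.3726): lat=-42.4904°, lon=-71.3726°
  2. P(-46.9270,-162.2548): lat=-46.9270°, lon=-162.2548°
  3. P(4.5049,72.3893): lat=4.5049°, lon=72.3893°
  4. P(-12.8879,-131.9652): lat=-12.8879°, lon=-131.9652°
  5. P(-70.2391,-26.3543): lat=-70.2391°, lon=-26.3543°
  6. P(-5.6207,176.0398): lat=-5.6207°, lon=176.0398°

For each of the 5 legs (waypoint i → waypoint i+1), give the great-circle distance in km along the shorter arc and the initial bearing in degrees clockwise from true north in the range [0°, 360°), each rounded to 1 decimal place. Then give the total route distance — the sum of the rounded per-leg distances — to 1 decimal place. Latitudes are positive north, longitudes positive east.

Leg 1: dist=6776.7 km, bearing=231.4°
Leg 2: dist=12990.8 km, bearing=245.7°
Leg 3: dist=17183.3 km, bearing=110.8°
Leg 4: dist=9233.4 km, bearing=160.8°
Leg 5: dist=11413.7 km, bearing=202.9°
Total: 57597.9 km

Leg 1: φ1=-0.7415974, φ2=-0.8190307, Δφ=-0.0774333, Δλ=-1.5861936 rad; a=sin²(Δφ/2)+cosφ1·cosφ2·sin²(Δλ/2)=0.2571679194; c=2·atan2(√a, √(1-a))=1.063673536; dist=6371·c=6776.664 ≈ 6776.7 km; running total=6776.7 km
Leg 1 bearing: y=sinΔλ·cosφ2=-0.68284867, x=cosφ1·sinφ2-sinφ1·cosφ2·cosΔλ=-0.54575454; θ=atan2(y, x)=-128.6330° <0 so +360° → 231.3670° ≈ 231.4°
Leg 2: φ1=-0.8190307, φ2=0.0786253, Δφ=0.8976560, Δλ=4.0953121 rad; a=sin²(Δφ/2)+cosφ1·cosφ2·sin²(Δλ/2)=0.7256671160; c=2·atan2(√a, √(1-a))=2.039056282; dist=6371·c=12990.828 ≈ 12990.8 km; running total=19767.5 km
Leg 2 bearing: y=sinΔλ·cosφ2=-0.81305381, x=cosφ1·sinφ2-sinφ1·cosφ2·cosΔλ=-0.36775117; θ=atan2(y, x)=-114.3376° <0 so +360° → 245.6624° ≈ 245.7°
Leg 3: φ1=0.0786253, φ2=-0.2249363, Δφ=-0.3035616, Δλ=-3.5666589 rad; a=sin²(Δφ/2)+cosφ1·cosφ2·sin²(Δλ/2)=0.9514184143; c=2·atan2(√a, √(1-a))=2.697118345; dist=6371·c=17183.341 ≈ 17183.3 km; running total=36950.8 km
Leg 3 bearing: y=sinΔλ·cosφ2=0.40199253, x=cosφ1·sinφ2-sinφ1·cosφ2·cosΔλ=-0.15260297; θ=atan2(y, x)=110.7876° ≈ 110.8°
Leg 4: φ1=-0.2249363, φ2=-1.2259036, Δφ=-1.0009673, Δλ=1.8432579 rad; a=sin²(Δφ/2)+cosφ1·cosφ2·sin²(Δλ/2)=0.4393905169; c=2·atan2(√a, √(1-a))=1.449278514; dist=6371·c=9233.353 ≈ 9233.4 km; running total=46184.2 km
Leg 4 bearing: y=sinΔλ·cosφ2=0.32562388, x=cosφ1·sinφ2-sinφ1·cosφ2·cosΔλ=-0.93769667; θ=atan2(y, x)=160.84997° ≈ 160.8°
Leg 5: φ1=-1.2259036, φ2=-0.0980997, Δφ=1.1278038, Δλ=3.5324434 rad; a=sin²(Δφ/2)+cosφ1·cosφ2·sin²(Δλ/2)=0.6094603121; c=2·atan2(√a, √(1-a))=1.791504450; dist=6371·c=11413.675 ≈ 11413.7 km; running total=57597.9 km
Leg 5 bearing: y=sinΔλ·cosφ2=-0.37914347, x=cosφ1·sinφ2-sinφ1·cosφ2·cosΔλ=-0.89906840; θ=atan2(y, x)=-157.1345° <0 so +360° → 202.8655° ≈ 202.9°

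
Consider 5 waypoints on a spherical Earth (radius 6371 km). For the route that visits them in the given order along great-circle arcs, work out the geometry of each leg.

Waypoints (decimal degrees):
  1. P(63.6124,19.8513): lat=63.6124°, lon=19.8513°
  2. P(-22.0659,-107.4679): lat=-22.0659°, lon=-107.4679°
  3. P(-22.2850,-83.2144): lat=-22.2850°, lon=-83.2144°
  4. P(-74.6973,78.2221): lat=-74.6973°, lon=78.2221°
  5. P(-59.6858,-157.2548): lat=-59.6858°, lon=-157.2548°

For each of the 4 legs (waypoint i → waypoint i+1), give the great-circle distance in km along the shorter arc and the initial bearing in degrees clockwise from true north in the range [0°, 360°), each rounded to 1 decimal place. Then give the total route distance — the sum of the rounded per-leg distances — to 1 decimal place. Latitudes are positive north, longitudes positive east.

Leg 1: φ1=1.1102458, φ2=-0.3851226, Δφ=-1.4953684, Δλ=-2.2221392 rad; a=sin²(Δφ/2)+cosφ1·cosφ2·sin²(Δλ/2)=0.7931196061; c=2·atan2(√a, √(1-a))=2.197205170; dist=6371·c=13998.394 ≈ 13998.4 km; running total=13998.4 km
Leg 1 bearing: y=sinΔλ·cosφ2=-0.73701871, x=cosφ1·sinφ2-sinφ1·cosφ2·cosΔλ=0.33634360; θ=atan2(y, x)=-65.4701° <0 so +360° → 294.5299° ≈ 294.5°
Leg 2: φ1=-0.3851226, φ2=-0.3889466, Δφ=-0.0038240, Δλ=0.4233034 rad; a=sin²(Δφ/2)+cosφ1·cosφ2·sin²(Δλ/2)=0.0378478648; c=2·atan2(√a, √(1-a))=0.391587697; dist=6371·c=2494.805 ≈ 2494.8 km; running total=16493.2 km
Leg 2 bearing: y=sinΔλ·cosφ2=0.38009340, x=cosφ1·sinφ2-sinφ1·cosφ2·cosΔλ=-0.03450543; θ=atan2(y, x)=95.1872° ≈ 95.2°
Leg 3: φ1=-0.3889466, φ2=-1.3037138, Δφ=-0.9147672, Δλ=2.8175985 rad; a=sin²(Δφ/2)+cosφ1·cosφ2·sin²(Δλ/2)=0.4328657900; c=2·atan2(√a, √(1-a))=1.436121166; dist=6371·c=9149.528 ≈ 9149.5 km; running total=25642.7 km
Leg 3 bearing: y=sinΔλ·cosφ2=0.08401990, x=cosφ1·sinφ2-sinφ1·cosφ2·cosΔλ=-0.98737665; θ=atan2(y, x)=175.1362° ≈ 175.1°
Leg 4: φ1=-1.3037138, φ2=-1.0417137, Δφ=0.2620001, Δλ=-4.1098472 rad; a=sin²(Δφ/2)+cosφ1·cosφ2·sin²(Δλ/2)=0.1214161907; c=2·atan2(√a, √(1-a))=0.711830203; dist=6371·c=4535.070 ≈ 4535.1 km; running total=30177.8 km
Leg 4 bearing: y=sinΔλ·cosφ2=0.41585547, x=cosφ1·sinφ2-sinφ1·cosφ2·cosΔλ=-0.50374739; θ=atan2(y, x)=140.4595° ≈ 140.5°

Leg 1: dist=13998.4 km, bearing=294.5°
Leg 2: dist=2494.8 km, bearing=95.2°
Leg 3: dist=9149.5 km, bearing=175.1°
Leg 4: dist=4535.1 km, bearing=140.5°
Total: 30177.8 km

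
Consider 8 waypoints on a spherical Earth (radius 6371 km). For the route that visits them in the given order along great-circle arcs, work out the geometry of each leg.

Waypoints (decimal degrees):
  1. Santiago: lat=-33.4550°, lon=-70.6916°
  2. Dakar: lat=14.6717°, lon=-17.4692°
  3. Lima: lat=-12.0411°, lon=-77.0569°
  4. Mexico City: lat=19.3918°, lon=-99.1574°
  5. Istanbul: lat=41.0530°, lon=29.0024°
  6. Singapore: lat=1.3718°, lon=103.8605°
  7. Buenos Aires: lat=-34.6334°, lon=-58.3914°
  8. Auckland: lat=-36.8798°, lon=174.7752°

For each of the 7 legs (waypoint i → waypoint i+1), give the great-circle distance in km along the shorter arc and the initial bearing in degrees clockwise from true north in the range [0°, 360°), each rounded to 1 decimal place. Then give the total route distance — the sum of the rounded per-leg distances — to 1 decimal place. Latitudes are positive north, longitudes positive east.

Leg 1: φ1=-0.5838999, φ2=0.2560695, Δφ=0.8399694, Δλ=0.9289061 rad; a=sin²(Δφ/2)+cosφ1·cosφ2·sin²(Δλ/2)=0.3282004479; c=2·atan2(√a, √(1-a))=1.220049666; dist=6371·c=7772.936 ≈ 7772.9 km; running total=7772.9 km
Leg 1 bearing: y=sinΔλ·cosφ2=0.77484840, x=cosφ1·sinφ2-sinφ1·cosφ2·cosΔλ=0.53061249; θ=atan2(y, x)=55.5968° ≈ 55.6°
Leg 2: φ1=0.2560695, φ2=-0.2101568, Δφ=-0.4662263, Δλ=-1.0400016 rad; a=sin²(Δφ/2)+cosφ1·cosφ2·sin²(Δλ/2)=0.2869497713; c=2·atan2(√a, √(1-a))=1.130618378; dist=6371·c=7203.170 ≈ 7203.2 km; running total=14976.1 km
Leg 2 bearing: y=sinΔλ·cosφ2=-0.84343056, x=cosφ1·sinφ2-sinφ1·cosφ2·cosΔλ=-0.32720527; θ=atan2(y, x)=-111.2035° <0 so +360° → 248.7965° ≈ 248.8°
Leg 3: φ1=-0.2101568, φ2=0.3384508, Δφ=0.5486076, Δλ=-0.3857265 rad; a=sin²(Δφ/2)+cosφ1·cosφ2·sin²(Δλ/2)=0.1072650485; c=2·atan2(√a, √(1-a))=0.667341310; dist=6371·c=4251.631 ≈ 4251.6 km; running total=19227.7 km
Leg 3 bearing: y=sinΔλ·cosφ2=-0.35488876, x=cosφ1·sinφ2-sinφ1·cosφ2·cosΔλ=0.50704142; θ=atan2(y, x)=-34.9890° <0 so +360° → 325.0110° ≈ 325.0°
Leg 4: φ1=0.3384508, φ2=0.7165100, Δφ=0.3780593, Δλ=2.2368105 rad; a=sin²(Δφ/2)+cosφ1·cosφ2·sin²(Δλ/2)=0.6107174601; c=2·atan2(√a, √(1-a))=1.794082001; dist=6371·c=11430.096 ≈ 11430.1 km; running total=30657.8 km
Leg 4 bearing: y=sinΔλ·cosφ2=0.59294361, x=cosφ1·sinφ2-sinφ1·cosφ2·cosΔλ=0.77419923; θ=atan2(y, x)=37.4478° ≈ 37.4°
Leg 5: φ1=0.7165100, φ2=0.0239424, Δφ=-0.6925676, Δλ=1.3065203 rad; a=sin²(Δφ/2)+cosφ1·cosφ2·sin²(Δλ/2)=0.3936770782; c=2·atan2(√a, √(1-a))=1.356514389; dist=6371·c=8642.353 ≈ 8642.4 km; running total=39300.2 km
Leg 5 bearing: y=sinΔλ·cosφ2=0.96500521, x=cosφ1·sinφ2-sinφ1·cosφ2·cosΔλ=-0.15344930; θ=atan2(y, x)=99.0352° ≈ 99.0°
Leg 6: φ1=0.0239424, φ2=-0.6044669, Δφ=-0.6284093, Δλ=-2.8318299 rad; a=sin²(Δφ/2)+cosφ1·cosφ2·sin²(Δλ/2)=0.8985128449; c=2·atan2(√a, √(1-a))=2.493150616; dist=6371·c=15883.863 ≈ 15883.9 km; running total=55184.1 km
Leg 6 bearing: y=sinΔλ·cosφ2=-0.25081795, x=cosφ1·sinφ2-sinφ1·cosφ2·cosΔλ=-0.54940004; θ=atan2(y, x)=-155.4619° <0 so +360° → 204.5381° ≈ 204.5°
Leg 7: φ1=-0.6044669, φ2=-0.6436739, Δφ=-0.0392071, Δλ=4.0695249 rad; a=sin²(Δφ/2)+cosφ1·cosφ2·sin²(Δλ/2)=0.5267435779; c=2·atan2(√a, √(1-a))=1.624309019; dist=6371·c=10348.473 ≈ 10348.5 km; running total=65532.6 km
Leg 7 bearing: y=sinΔλ·cosφ2=-0.64022263, x=cosφ1·sinφ2-sinφ1·cosφ2·cosΔλ=-0.76632507; θ=atan2(y, x)=-140.1231° <0 so +360° → 219.8769° ≈ 219.9°

Leg 1: dist=7772.9 km, bearing=55.6°
Leg 2: dist=7203.2 km, bearing=248.8°
Leg 3: dist=4251.6 km, bearing=325.0°
Leg 4: dist=11430.1 km, bearing=37.4°
Leg 5: dist=8642.4 km, bearing=99.0°
Leg 6: dist=15883.9 km, bearing=204.5°
Leg 7: dist=10348.5 km, bearing=219.9°
Total: 65532.6 km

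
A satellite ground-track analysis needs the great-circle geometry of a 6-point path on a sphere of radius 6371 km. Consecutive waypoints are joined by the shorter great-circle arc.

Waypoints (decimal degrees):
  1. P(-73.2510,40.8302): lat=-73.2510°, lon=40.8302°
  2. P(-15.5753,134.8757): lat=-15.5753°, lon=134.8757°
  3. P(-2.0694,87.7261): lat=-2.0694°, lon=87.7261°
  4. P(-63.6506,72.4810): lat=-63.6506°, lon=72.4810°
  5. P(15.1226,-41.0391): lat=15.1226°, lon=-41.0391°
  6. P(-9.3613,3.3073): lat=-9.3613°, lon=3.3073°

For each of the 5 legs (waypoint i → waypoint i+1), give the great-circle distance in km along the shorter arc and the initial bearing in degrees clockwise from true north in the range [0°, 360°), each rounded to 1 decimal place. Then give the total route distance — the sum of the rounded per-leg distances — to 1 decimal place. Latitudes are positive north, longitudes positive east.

Leg 1: φ1=-1.2784711, φ2=-0.2718403, Δφ=1.0066309, Δλ=1.6414036 rad; a=sin²(Δφ/2)+cosφ1·cosφ2·sin²(Δλ/2)=0.3812352275; c=2·atan2(√a, √(1-a))=1.330974512; dist=6371·c=8479.639 ≈ 8479.6 km; running total=8479.6 km
Leg 1 bearing: y=sinΔλ·cosφ2=0.96087825, x=cosφ1·sinφ2-sinφ1·cosφ2·cosΔλ=-0.14245249; θ=atan2(y, x)=98.4328° ≈ 98.4°
Leg 2: φ1=-0.2718403, φ2=-0.0361178, Δφ=0.2357224, Δλ=-0.8229158 rad; a=sin²(Δφ/2)+cosφ1·cosφ2·sin²(Δλ/2)=0.1678094732; c=2·atan2(√a, √(1-a))=0.844130953; dist=6371·c=5377.958 ≈ 5378.0 km; running total=13857.6 km
Leg 2 bearing: y=sinΔλ·cosφ2=-0.73265378, x=cosφ1·sinφ2-sinφ1·cosφ2·cosΔλ=0.14770326; θ=atan2(y, x)=-78.6019° <0 so +360° → 281.3981° ≈ 281.4°
Leg 3: φ1=-0.0361178, φ2=-1.1109125, Δφ=-1.0747947, Δλ=-0.2660772 rad; a=sin²(Δφ/2)+cosφ1·cosφ2·sin²(Δλ/2)=0.2698479748; c=2·atan2(√a, √(1-a))=1.092458668; dist=6371·c=6960.054 ≈ 6960.1 km; running total=20817.7 km
Leg 3 bearing: y=sinΔλ·cosφ2=-0.11670820, x=cosφ1·sinφ2-sinφ1·cosφ2·cosΔλ=-0.88005646; θ=atan2(y, x)=-172.4458° <0 so +360° → 187.5542° ≈ 187.6°
Leg 4: φ1=-1.1109125, φ2=0.2639392, Δφ=1.3748517, Δλ=-1.9812995 rad; a=sin²(Δφ/2)+cosφ1·cosφ2·sin²(Δλ/2)=0.7023858331; c=2·atan2(√a, √(1-a))=1.987525440; dist=6371·c=12662.525 ≈ 12662.5 km; running total=33480.2 km
Leg 4 bearing: y=sinΔλ·cosφ2=-0.88516701, x=cosφ1·sinφ2-sinφ1·cosφ2·cosΔλ=-0.22943250; θ=atan2(y, x)=-104.5311° <0 so +360° → 255.4689° ≈ 255.5°
Leg 5: φ1=0.2639392, φ2=-0.1633855, Δφ=-0.4273247, Δλ=0.7739907 rad; a=sin²(Δφ/2)+cosφ1·cosφ2·sin²(Δλ/2)=0.1806338201; c=2·atan2(√a, √(1-a))=0.877946698; dist=6371·c=5593.398 ≈ 5593.4 km; running total=39073.6 km
Leg 5 bearing: y=sinΔλ·cosφ2=0.68968561, x=cosφ1·sinφ2-sinφ1·cosφ2·cosΔλ=-0.34110809; θ=atan2(y, x)=116.3163° ≈ 116.3°

Leg 1: dist=8479.6 km, bearing=98.4°
Leg 2: dist=5378.0 km, bearing=281.4°
Leg 3: dist=6960.1 km, bearing=187.6°
Leg 4: dist=12662.5 km, bearing=255.5°
Leg 5: dist=5593.4 km, bearing=116.3°
Total: 39073.6 km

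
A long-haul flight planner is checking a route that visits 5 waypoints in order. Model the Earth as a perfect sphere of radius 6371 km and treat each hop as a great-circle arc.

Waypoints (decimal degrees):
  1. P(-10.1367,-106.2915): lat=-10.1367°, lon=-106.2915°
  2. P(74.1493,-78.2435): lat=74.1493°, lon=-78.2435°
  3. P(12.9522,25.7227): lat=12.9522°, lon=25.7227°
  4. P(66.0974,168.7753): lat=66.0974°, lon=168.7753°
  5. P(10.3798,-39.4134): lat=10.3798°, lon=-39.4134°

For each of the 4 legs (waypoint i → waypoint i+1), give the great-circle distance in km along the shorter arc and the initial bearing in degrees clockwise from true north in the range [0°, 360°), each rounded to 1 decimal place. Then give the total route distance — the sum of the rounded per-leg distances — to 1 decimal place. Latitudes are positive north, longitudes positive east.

Leg 1: dist=9574.1 km, bearing=7.4°
Leg 2: dist=9039.4 km, bearing=73.1°
Leg 3: dist=10714.0 km, bearing=14.2°
Leg 4: dist=11203.1 km, bearing=28.2°
Total: 40530.6 km

Leg 1: φ1=-0.1769188, φ2=1.2941494, Δφ=1.4710682, Δλ=0.4895299 rad; a=sin²(Δφ/2)+cosφ1·cosφ2·sin²(Δλ/2)=0.4660073067; c=2·atan2(√a, √(1-a))=1.502758459; dist=6371·c=9574.074 ≈ 9574.1 km; running total=9574.1 km
Leg 1 bearing: y=sinΔλ·cosφ2=0.12842950, x=cosφ1·sinφ2-sinφ1·cosφ2·cosΔλ=0.98938559; θ=atan2(y, x)=7.3961° ≈ 7.4°
Leg 2: φ1=1.2941494, φ2=0.2260585, Δφ=-1.0680909, Δλ=1.8145525 rad; a=sin²(Δφ/2)+cosφ1·cosφ2·sin²(Δλ/2)=0.4243136815; c=2·atan2(√a, √(1-a))=1.418839563; dist=6371·c=9039.427 ≈ 9039.4 km; running total=18613.5 km
Leg 2 bearing: y=sinΔλ·cosφ2=0.94574779, x=cosφ1·sinφ2-sinφ1·cosφ2·cosΔλ=0.28748467; θ=atan2(y, x)=73.0920° ≈ 73.1°
Leg 3: φ1=0.2260585, φ2=1.1536173, Δφ=0.9275587, Δλ=2.4967389 rad; a=sin²(Δφ/2)+cosφ1·cosφ2·sin²(Δλ/2)=0.5553317718; c=2·atan2(√a, √(1-a))=1.681686996; dist=6371·c=10714.028 ≈ 10714.0 km; running total=29327.5 km
Leg 3 bearing: y=sinΔλ·cosφ2=0.24354809, x=cosφ1·sinφ2-sinφ1·cosφ2·cosΔλ=0.96355483; θ=atan2(y, x)=14.1850° ≈ 14.2°
Leg 4: φ1=1.1536173, φ2=0.1811617, Δφ=-0.9724556, Δλ=-3.6335783 rad; a=sin²(Δφ/2)+cosφ1·cosφ2·sin²(Δλ/2)=0.5932813218; c=2·atan2(√a, √(1-a))=1.758458519; dist=6371·c=11203.139 ≈ 11203.1 km; running total=40530.6 km
Leg 4 bearing: y=sinΔλ·cosφ2=0.46464652, x=cosφ1·sinφ2-sinφ1·cosφ2·cosΔλ=0.86562000; θ=atan2(y, x)=28.2260° ≈ 28.2°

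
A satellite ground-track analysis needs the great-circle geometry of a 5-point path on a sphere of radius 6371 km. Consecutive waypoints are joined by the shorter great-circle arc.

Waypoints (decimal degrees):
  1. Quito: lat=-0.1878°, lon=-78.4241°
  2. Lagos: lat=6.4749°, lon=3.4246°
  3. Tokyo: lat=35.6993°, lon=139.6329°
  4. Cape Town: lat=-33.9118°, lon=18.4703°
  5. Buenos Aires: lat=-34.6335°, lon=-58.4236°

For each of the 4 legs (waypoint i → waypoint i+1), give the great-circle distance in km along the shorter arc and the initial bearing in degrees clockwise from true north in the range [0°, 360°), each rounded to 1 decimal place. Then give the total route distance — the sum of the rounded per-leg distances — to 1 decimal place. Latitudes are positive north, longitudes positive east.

Leg 1: dist=9109.4 km, bearing=83.4°
Leg 2: dist=13466.7 km, bearing=41.0°
Leg 3: dist=14722.3 km, bearing=254.1°
Leg 4: dist=6876.4 km, bearing=245.4°
Total: 44174.8 km

Leg 1: φ1=-0.0032777, φ2=0.1130083, Δφ=0.1162861, Δλ=1.4285293 rad; a=sin²(Δφ/2)+cosφ1·cosφ2·sin²(Δλ/2)=0.4297435975; c=2·atan2(√a, √(1-a))=1.429816988; dist=6371·c=9109.364 ≈ 9109.4 km; running total=9109.4 km
Leg 1 bearing: y=sinΔλ·cosφ2=0.98358290, x=cosφ1·sinφ2-sinφ1·cosφ2·cosΔλ=0.11322911; θ=atan2(y, x)=83.4331° ≈ 83.4°
Leg 2: φ1=0.1130083, φ2=0.6230703, Δφ=0.5100620, Δλ=2.3772833 rad; a=sin²(Δφ/2)+cosφ1·cosφ2·sin²(Δλ/2)=0.7583366335; c=2·atan2(√a, √(1-a))=2.113757160; dist=6371·c=13466.747 ≈ 13466.7 km; running total=22576.1 km
Leg 2 bearing: y=sinΔλ·cosφ2=0.56199809, x=cosφ1·sinφ2-sinφ1·cosφ2·cosΔλ=0.64591554; θ=atan2(y, x)=41.0259° ≈ 41.0°
Leg 3: φ1=0.6230703, φ2=-0.5918726, Δφ=-1.2149429, Δλ=-2.1146863 rad; a=sin²(Δφ/2)+cosφ1·cosφ2·sin²(Δλ/2)=0.8371551975; c=2·atan2(√a, √(1-a))=2.310826773; dist=6371·c=14722.277 ≈ 14722.3 km; running total=37298.4 km
Leg 3 bearing: y=sinΔλ·cosφ2=-0.71014505, x=cosφ1·sinφ2-sinφ1·cosφ2·cosΔλ=-0.20248333; θ=atan2(y, x)=-105.9144° <0 so +360° → 254.0856° ≈ 254.1°
Leg 4: φ1=-0.5918726, φ2=-0.6044686, Δφ=-0.0125960, Δλ=-1.3420517 rad; a=sin²(Δφ/2)+cosφ1·cosφ2·sin²(Δλ/2)=0.2640421637; c=2·atan2(√a, √(1-a))=1.079333967; dist=6371·c=6876.437 ≈ 6876.4 km; running total=44174.8 km
Leg 4 bearing: y=sinΔλ·cosφ2=-0.80137167, x=cosφ1·sinφ2-sinφ1·cosφ2·cosΔλ=-0.36755821; θ=atan2(y, x)=-114.6391° <0 so +360° → 245.3609° ≈ 245.4°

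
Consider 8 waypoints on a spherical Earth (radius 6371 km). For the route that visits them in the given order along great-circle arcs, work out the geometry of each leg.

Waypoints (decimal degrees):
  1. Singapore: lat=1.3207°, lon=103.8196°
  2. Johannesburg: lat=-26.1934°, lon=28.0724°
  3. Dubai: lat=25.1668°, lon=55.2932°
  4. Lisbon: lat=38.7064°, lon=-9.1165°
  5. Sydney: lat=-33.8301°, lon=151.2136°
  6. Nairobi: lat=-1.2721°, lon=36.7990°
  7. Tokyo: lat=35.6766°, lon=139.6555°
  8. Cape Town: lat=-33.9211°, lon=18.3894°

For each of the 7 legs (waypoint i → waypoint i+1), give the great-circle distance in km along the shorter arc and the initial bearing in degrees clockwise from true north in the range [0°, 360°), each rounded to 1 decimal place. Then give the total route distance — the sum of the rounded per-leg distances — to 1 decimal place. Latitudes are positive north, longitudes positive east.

Leg 1: dist=8655.1 km, bearing=242.8°
Leg 2: dist=6415.0 km, bearing=29.3°
Leg 3: dist=6135.8 km, bearing=301.0°
Leg 4: dist=18174.4 km, bearing=78.9°
Leg 5: dist=12156.3 km, bearing=254.7°
Leg 6: dist=11249.1 km, bearing=53.8°
Leg 7: dist=14730.9 km, bearing=254.1°
Total: 77516.6 km

Leg 1: φ1=0.0230506, φ2=-0.4571611, Δφ=-0.4802116, Δλ=-1.3220380 rad; a=sin²(Δφ/2)+cosφ1·cosφ2·sin²(Δλ/2)=0.3946571208; c=2·atan2(√a, √(1-a))=1.358519916; dist=6371·c=8655.130 ≈ 8655.1 km; running total=8655.1 km
Leg 1 bearing: y=sinΔλ·cosφ2=-0.86968904, x=cosφ1·sinφ2-sinφ1·cosφ2·cosΔλ=-0.44637707; θ=atan2(y, x)=-117.1696° <0 so +360° → 242.8304° ≈ 242.8°
Leg 2: φ1=-0.4571611, φ2=0.4392435, Δφ=0.8964046, Δλ=0.4750926 rad; a=sin²(Δφ/2)+cosφ1·cosφ2·sin²(Δλ/2)=0.2327604353; c=2·atan2(√a, √(1-a))=1.006904982; dist=6371·c=6414.992 ≈ 6415.0 km; running total=15070.1 km
Leg 2 bearing: y=sinΔλ·cosφ2=0.41399948, x=cosφ1·sinφ2-sinφ1·cosφ2·cosΔλ=0.73684224; θ=atan2(y, x)=29.3297° ≈ 29.3°
Leg 3: φ1=0.4392435, φ2=0.6755541, Δφ=0.2363106, Δλ=-1.1241613 rad; a=sin²(Δφ/2)+cosφ1·cosφ2·sin²(Δλ/2)=0.2145040535; c=2·atan2(√a, √(1-a))=0.963082761; dist=6371·c=6135.800 ≈ 6135.8 km; running total=21205.9 km
Leg 3 bearing: y=sinΔλ·cosφ2=-0.70381161, x=cosφ1·sinφ2-sinφ1·cosφ2·cosΔλ=0.42263161; θ=atan2(y, x)=-59.0156° <0 so +360° → 300.9844° ≈ 301.0°
Leg 4: φ1=0.6755541, φ2=-0.5904466, Δφ=-1.2660008, Δλ=2.7982881 rad; a=sin²(Δφ/2)+cosφ1·cosφ2·sin²(Δλ/2)=0.9792770798; c=2·atan2(√a, √(1-a))=2.852679725; dist=6371·c=18174.423 ≈ 18174.4 km; running total=39380.3 km
Leg 4 bearing: y=sinΔλ·cosφ2=0.27961148, x=cosφ1·sinφ2-sinφ1·cosφ2·cosΔλ=0.05469320; θ=atan2(y, x)=78.9324° ≈ 78.9°
Leg 5: φ1=-0.5904466, φ2=-0.0222023, Δφ=0.5682443, Δλ=-1.9969115 rad; a=sin²(Δφ/2)+cosφ1·cosφ2·sin²(Δλ/2)=0.6654554939; c=2·atan2(√a, √(1-a))=1.908065114; dist=6371·c=12156.283 ≈ 12156.3 km; running total=51536.6 km
Leg 5 bearing: y=sinΔλ·cosφ2=-0.91035394, x=cosφ1·sinφ2-sinφ1·cosφ2·cosΔλ=-0.24850275; θ=atan2(y, x)=-105.2683° <0 so +360° → 254.7317° ≈ 254.7°
Leg 6: φ1=-0.0222023, φ2=0.6226741, Δφ=0.6448765, Δλ=1.7951846 rad; a=sin²(Δφ/2)+cosφ1·cosφ2·sin²(Δλ/2)=0.5968263580; c=2·atan2(√a, √(1-a))=1.765680310; dist=6371·c=11249.149 ≈ 11249.1 km; running total=62785.7 km
Leg 6 bearing: y=sinΔλ·cosφ2=0.79195721, x=cosφ1·sinφ2-sinφ1·cosφ2·cosΔλ=0.57905303; θ=atan2(y, x)=53.8270° ≈ 53.8°
Leg 7: φ1=0.6226741, φ2=-0.5920349, Δφ=-1.2147090, Δλ=-2.1164927 rad; a=sin²(Δφ/2)+cosφ1·cosφ2·sin²(Δλ/2)=0.8376559917; c=2·atan2(√a, √(1-a))=2.312183957; dist=6371·c=14730.924 ≈ 14730.9 km; running total=77516.6 km
Leg 7 bearing: y=sinΔλ·cosφ2=-0.70929072, x=cosφ1·sinφ2-sinφ1·cosφ2·cosΔλ=-0.20213956; θ=atan2(y, x)=-105.9069° <0 so +360° → 254.0931° ≈ 254.1°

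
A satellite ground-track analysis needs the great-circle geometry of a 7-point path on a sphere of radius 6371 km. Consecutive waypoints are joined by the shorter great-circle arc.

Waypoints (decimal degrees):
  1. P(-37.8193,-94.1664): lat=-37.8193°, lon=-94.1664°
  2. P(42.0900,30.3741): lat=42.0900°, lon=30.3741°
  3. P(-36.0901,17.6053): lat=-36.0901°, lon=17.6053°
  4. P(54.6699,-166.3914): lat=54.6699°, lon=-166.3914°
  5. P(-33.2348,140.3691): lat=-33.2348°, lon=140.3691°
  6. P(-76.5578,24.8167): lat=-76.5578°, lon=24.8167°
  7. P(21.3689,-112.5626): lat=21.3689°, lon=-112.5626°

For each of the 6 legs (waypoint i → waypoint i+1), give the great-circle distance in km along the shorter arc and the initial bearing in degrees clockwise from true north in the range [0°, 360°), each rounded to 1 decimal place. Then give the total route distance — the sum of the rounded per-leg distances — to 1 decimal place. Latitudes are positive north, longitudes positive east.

Leg 1: dist=15347.2 km, bearing=66.1°
Leg 2: dist=8789.6 km, bearing=190.5°
Leg 3: dist=17926.5 km, bearing=7.2°
Leg 4: dist=11016.2 km, bearing=222.7°
Leg 5: dist=7039.6 km, bearing=193.6°
Leg 6: dist=13444.6 km, bearing=227.3°
Total: 73563.7 km

Leg 1: φ1=-0.6600713, φ2=0.7346091, Δφ=1.3946804, Δλ=2.1736418 rad; a=sin²(Δφ/2)+cosφ1·cosφ2·sin²(Δλ/2)=0.8716927654; c=2·atan2(√a, √(1-a))=2.408914168; dist=6371·c=15347.192 ≈ 15347.2 km; running total=15347.2 km
Leg 1 bearing: y=sinΔλ·cosφ2=0.61128088, x=cosφ1·sinφ2-sinφ1·cosφ2·cosΔλ=0.27150255; θ=atan2(y, x)=66.0514° ≈ 66.1°
Leg 2: φ1=0.7346091, φ2=-0.6298911, Δφ=-1.3645002, Δλ=-0.2228576 rad; a=sin²(Δφ/2)+cosφ1·cosφ2·sin²(Δλ/2)=0.4049970656; c=2·atan2(√a, √(1-a))=1.379628203; dist=6371·c=8789.611 ≈ 8789.6 km; running total=24136.8 km
Leg 2 bearing: y=sinΔλ·cosφ2=-0.17860237, x=cosφ1·sinφ2-sinφ1·cosφ2·cosΔλ=-0.96540093; θ=atan2(y, x)=-169.5186° <0 so +360° → 190.4814° ≈ 190.5°
Leg 3: φ1=-0.6298911, φ2=0.9541698, Δφ=1.5840608, Δλ=-3.2113482 rad; a=sin²(Δφ/2)+cosφ1·cosφ2·sin²(Δλ/2)=0.9733721697; c=2·atan2(√a, √(1-a))=2.813765916; dist=6371·c=17926.503 ≈ 17926.5 km; running total=42063.3 km
Leg 3 bearing: y=sinΔλ·cosφ2=0.04030599, x=cosφ1·sinφ2-sinφ1·cosφ2·cosΔλ=0.31945357; θ=atan2(y, x)=7.1911° ≈ 7.2°
Leg 4: φ1=0.9541698, φ2=-0.5800567, Δφ=-1.5342264, Δλ=5.3539807 rad; a=sin²(Δφ/2)+cosφ1·cosφ2·sin²(Δλ/2)=0.5788282009; c=2·atan2(√a, √(1-a))=1.729113249; dist=6371·c=11016.181 ≈ 11016.2 km; running total=53079.5 km
Leg 4 bearing: y=sinΔλ·cosφ2=-0.67010227, x=cosφ1·sinφ2-sinφ1·cosφ2·cosΔλ=-0.72533262; θ=atan2(y, x)=-137.2665° <0 so +360° → 222.7335° ≈ 222.7°
Leg 5: φ1=-0.5800567, φ2=-1.3361857, Δφ=-0.7561290, Δλ=-2.0167698 rad; a=sin²(Δφ/2)+cosφ1·cosφ2·sin²(Δλ/2)=0.2754061819; c=2·atan2(√a, √(1-a))=1.104940452; dist=6371·c=7039.576 ≈ 7039.6 km; running total=60119.1 km
Leg 5 bearing: y=sinΔλ·cosφ2=-0.20972726, x=cosφ1·sinφ2-sinφ1·cosφ2·cosΔλ=-0.86847277; θ=atan2(y, x)=-166.4236° <0 so +360° → 193.5764° ≈ 193.6°
Leg 6: φ1=-1.3361857, φ2=0.3729577, Δφ=1.7091433, Δλ=-2.3977211 rad; a=sin²(Δφ/2)+cosφ1·cosφ2·sin²(Δλ/2)=0.7568445627; c=2·atan2(√a, √(1-a))=2.110275408; dist=6371·c=13444.565 ≈ 13444.6 km; running total=73563.7 km
Leg 6 bearing: y=sinΔλ·cosφ2=-0.63059089, x=cosφ1·sinφ2-sinφ1·cosφ2·cosΔλ=-0.58178915; θ=atan2(y, x)=-132.6949° <0 so +360° → 227.3051° ≈ 227.3°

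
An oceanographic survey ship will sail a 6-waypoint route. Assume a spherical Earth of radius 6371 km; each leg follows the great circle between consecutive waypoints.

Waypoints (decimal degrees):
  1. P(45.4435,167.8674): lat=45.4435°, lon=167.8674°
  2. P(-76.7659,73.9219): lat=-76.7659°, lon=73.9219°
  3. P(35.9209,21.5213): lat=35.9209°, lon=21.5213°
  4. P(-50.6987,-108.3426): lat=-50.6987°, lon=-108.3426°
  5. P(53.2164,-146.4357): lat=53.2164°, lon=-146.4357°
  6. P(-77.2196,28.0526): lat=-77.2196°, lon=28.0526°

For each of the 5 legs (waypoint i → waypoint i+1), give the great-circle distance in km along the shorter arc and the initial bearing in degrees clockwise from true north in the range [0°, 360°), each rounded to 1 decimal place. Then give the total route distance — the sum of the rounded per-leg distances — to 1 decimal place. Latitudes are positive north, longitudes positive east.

Leg 1: dist=14989.6 km, bearing=198.8°
Leg 2: dist=13038.3 km, bearing=313.8°
Leg 3: dist=15735.6 km, bearing=231.4°
Leg 4: dist=12091.3 km, bearing=337.0°
Leg 5: dist=17336.5 km, bearing=177.0°
Total: 73191.3 km

Leg 1: φ1=0.7931387, φ2=-1.3398177, Δφ=-2.1329564, Δλ=-1.6396583 rad; a=sin²(Δφ/2)+cosφ1·cosφ2·sin²(Δλ/2)=0.8523436326; c=2·atan2(√a, √(1-a))=2.352778605; dist=6371·c=14989.552 ≈ 14989.6 km; running total=14989.6 km
Leg 1 bearing: y=sinΔλ·cosφ2=-0.22838769, x=cosφ1·sinφ2-sinφ1·cosφ2·cosΔλ=-0.67175511; θ=atan2(y, x)=-161.2227° <0 so +360° → 198.7773° ≈ 198.8°
Leg 2: φ1=-1.3398177, φ2=0.6269380, Δφ=1.9667557, Δλ=-0.9145630 rad; a=sin²(Δφ/2)+cosφ1·cosφ2·sin²(Δλ/2)=0.7289859030; c=2·atan2(√a, √(1-a))=2.046508662; dist=6371·c=13038.307 ≈ 13038.3 km; running total=28027.9 km
Leg 2 bearing: y=sinΔλ·cosφ2=-0.64162327, x=cosφ1·sinφ2-sinφ1·cosφ2·cosΔλ=0.61528969; θ=atan2(y, x)=-46.2002° <0 so +360° → 313.7998° ≈ 313.8°
Leg 3: φ1=0.6269380, φ2=-0.8848592, Δφ=-1.5117972, Δλ=-2.2665526 rad; a=sin²(Δφ/2)+cosφ1·cosφ2·sin²(Δλ/2)=0.8913790877; c=2·atan2(√a, √(1-a))=2.469881916; dist=6371·c=15735.618 ≈ 15735.6 km; running total=43763.5 km
Leg 3 bearing: y=sinΔλ·cosφ2=-0.48617710, x=cosφ1·sinφ2-sinφ1·cosφ2·cosΔλ=-0.38848612; θ=atan2(y, x)=-128.6271° <0 so +360° → 231.3729° ≈ 231.4°
Leg 4: φ1=-0.8848592, φ2=0.9288014, Δφ=1.8136606, Δλ=-0.6648500 rad; a=sin²(Δφ/2)+cosφ1·cosφ2·sin²(Δλ/2)=0.6606329945; c=2·atan2(√a, √(1-a))=1.897862369; dist=6371·c=12091.281 ≈ 12091.3 km; running total=55854.8 km
Leg 4 bearing: y=sinΔλ·cosφ2=-0.36942086, x=cosφ1·sinφ2-sinφ1·cosφ2·cosΔλ=0.87196123; θ=atan2(y, x)=-22.9608° <0 so +360° → 337.0392° ≈ 337.0°
Leg 5: φ1=0.9288014, φ2=-1.3477363, Δφ=-2.2765377, Δλ=3.0453953 rad; a=sin²(Δφ/2)+cosφ1·cosφ2·sin²(Δλ/2)=0.9564551573; c=2·atan2(√a, √(1-a))=2.721154803; dist=6371·c=17336.477 ≈ 17336.5 km; running total=73191.3 km
Leg 5 bearing: y=sinΔλ·cosφ2=0.02124747, x=cosφ1·sinφ2-sinφ1·cosφ2·cosΔλ=-0.40760680; θ=atan2(y, x)=177.0160° ≈ 177.0°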